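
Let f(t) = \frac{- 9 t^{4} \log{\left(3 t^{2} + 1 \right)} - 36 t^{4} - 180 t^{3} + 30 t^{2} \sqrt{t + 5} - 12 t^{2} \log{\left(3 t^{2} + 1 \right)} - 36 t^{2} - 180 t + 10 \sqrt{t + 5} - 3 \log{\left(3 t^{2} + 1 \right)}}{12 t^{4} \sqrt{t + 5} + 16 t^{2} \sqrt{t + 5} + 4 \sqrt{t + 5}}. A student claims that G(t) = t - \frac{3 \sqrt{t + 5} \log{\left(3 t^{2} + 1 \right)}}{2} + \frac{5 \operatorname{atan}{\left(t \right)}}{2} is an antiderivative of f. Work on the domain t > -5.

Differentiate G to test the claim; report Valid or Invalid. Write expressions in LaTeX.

d/dt[G] = \frac{12 t^{4} \sqrt{t + 5} - 9 t^{4} \log{\left(3 t^{2} + 1 \right)} - 36 t^{4} - 180 t^{3} + 46 t^{2} \sqrt{t + 5} - 12 t^{2} \log{\left(3 t^{2} + 1 \right)} - 36 t^{2} - 180 t + 14 \sqrt{t + 5} - 3 \log{\left(3 t^{2} + 1 \right)}}{12 t^{4} \sqrt{t + 5} + 16 t^{2} \sqrt{t + 5} + 4 \sqrt{t + 5}}
d/dt[G] - f(t) = 1 != 0.

Invalid: d/dt[G] - f = 1, which is not 0.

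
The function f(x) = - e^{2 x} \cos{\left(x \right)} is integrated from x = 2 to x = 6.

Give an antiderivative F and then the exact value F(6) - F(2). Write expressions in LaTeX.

Antiderivative: F(x) = \frac{\left(- \sin{\left(x \right)} - 2 \cos{\left(x \right)}\right) e^{2 x}}{5}; value = - \frac{2 e^{12} \cos{\left(6 \right)}}{5} + \frac{2 e^{4} \cos{\left(2 \right)}}{5} + \frac{e^{4} \sin{\left(2 \right)}}{5} - \frac{e^{12} \sin{\left(6 \right)}}{5}

Recover f(x) by differentiating a candidate F(x); any mismatch rules it out.
F(x) = \frac{\left(- \sin{\left(x \right)} - 2 \cos{\left(x \right)}\right) e^{2 x}}{5} is an antiderivative of f.
Check: d/dx[\frac{\left(- \sin{\left(x \right)} - 2 \cos{\left(x \right)}\right) e^{2 x}}{5}] = - e^{2 x} \cos{\left(x \right)} = f(x).
F(6) = - \frac{2 e^{12} \cos{\left(6 \right)}}{5} - \frac{e^{12} \sin{\left(6 \right)}}{5}; F(2) = - \frac{e^{4} \sin{\left(2 \right)}}{5} - \frac{2 e^{4} \cos{\left(2 \right)}}{5}.
Integral = F(6) - F(2) = - \frac{2 e^{12} \cos{\left(6 \right)}}{5} + \frac{2 e^{4} \cos{\left(2 \right)}}{5} + \frac{e^{4} \sin{\left(2 \right)}}{5} - \frac{e^{12} \sin{\left(6 \right)}}{5}.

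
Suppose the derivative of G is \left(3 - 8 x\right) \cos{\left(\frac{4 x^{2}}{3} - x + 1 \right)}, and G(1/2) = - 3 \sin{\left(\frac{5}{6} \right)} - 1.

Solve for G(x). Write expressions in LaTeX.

G'(x) matches the chain-rule pattern g'(h)*h' with inner function h(x) = \frac{4 x^{2}}{3} - x + 1; substituting u = h(x) collapses the integral.
A general antiderivative is - 3 \sin{\left(\frac{4 x^{2}}{3} - x + 1 \right)} + C.
The condition gives C = - 3 \sin{\left(\frac{5}{6} \right)} - 1 - (- 3 \sin{\left(\frac{5}{6} \right)}) = -1.
So G(x) = - 3 \sin{\left(\frac{4 x^{2}}{3} - x + 1 \right)} - 1.
Check: d/dx[- 3 \sin{\left(\frac{4 x^{2}}{3} - x + 1 \right)} - 1] = - 8 x \cos{\left(\frac{4 x^{2}}{3} - x + 1 \right)} + 3 \cos{\left(\frac{4 x^{2}}{3} - x + 1 \right)}, which equals G'(x).

G(x) = - 3 \sin{\left(\frac{4 x^{2}}{3} - x + 1 \right)} - 1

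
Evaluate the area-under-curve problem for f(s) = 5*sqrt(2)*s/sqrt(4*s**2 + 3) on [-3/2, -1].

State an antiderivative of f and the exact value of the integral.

f matches the chain-rule pattern g'(h)*h' with inner function h(s) = 2*s**2 + 3/2; substituting u = h(s) collapses the integral.
F(s) = 5*sqrt(2)*sqrt(4*s**2 + 3)/4 is an antiderivative of f.
Check: d/ds[5*sqrt(2)*sqrt(4*s**2 + 3)/4] = 5*sqrt(2)*s/sqrt(4*s**2 + 3) = f(s).
F(-1) = 5*sqrt(14)/4; F(-3/2) = 5*sqrt(6)/2.
Integral = F(-1) - F(-3/2) = -5*sqrt(6)/2 + 5*sqrt(14)/4.

Antiderivative: F(s) = 5*sqrt(2)*sqrt(4*s**2 + 3)/4; value = -5*sqrt(6)/2 + 5*sqrt(14)/4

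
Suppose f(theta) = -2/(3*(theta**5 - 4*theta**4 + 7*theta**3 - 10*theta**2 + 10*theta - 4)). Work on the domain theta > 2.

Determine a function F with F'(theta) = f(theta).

An antiderivative is F(theta) = -(6*theta*log(theta - 2) - 4*theta*log(theta - 1) - theta*log(theta**2 + 2) + 2*sqrt(2)*theta*atan(sqrt(2)*theta/2) - 6*log(theta - 2) + 4*log(theta - 1) + log(theta**2 + 2) - 2*sqrt(2)*atan(sqrt(2)*theta/2) + 12)/(54*(theta - 1)).

The denominator factors as 3*(theta - 2)*(theta - 1)**2*(theta**2 + 2); partial fractions split f into directly integrable pieces: (theta - 2)/(27*(theta**2 + 2)) + 2/(27*(theta - 1)) + 2/(9*(theta - 1)**2) - 1/(9*(theta - 2)).
Check: d/dtheta[-(6*theta*log(theta - 2) - 4*theta*log(theta - 1) - theta*log(theta**2 + 2) + 2*sqrt(2)*theta*atan(sqrt(2)*theta/2) - 6*log(theta - 2) + 4*log(theta - 1) + log(theta**2 + 2) - 2*sqrt(2)*atan(sqrt(2)*theta/2) + 12)/(54*(theta - 1))] = -2/(3*theta**5 - 12*theta**4 + 21*theta**3 - 30*theta**2 + 30*theta - 12), which equals f(theta).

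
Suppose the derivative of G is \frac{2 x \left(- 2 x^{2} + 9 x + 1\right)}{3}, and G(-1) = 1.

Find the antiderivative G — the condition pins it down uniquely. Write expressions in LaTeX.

G(x) = - \frac{x^{4} - 6 x^{3} - x^{2} - 9}{3}

The proposed G(x) is checked by its d/dx: the result must match the given G'(x).
A general antiderivative is - \frac{x^{4}}{3} + 2 x^{3} + \frac{x^{2}}{3} + 1 + C.
The condition gives C = 1 - (-1) = 2.
So G(x) = - \frac{x^{4} - 6 x^{3} - x^{2} - 9}{3}.
Check: d/dx[- \frac{x^{4} - 6 x^{3} - x^{2} - 9}{3}] = - \frac{4 x^{3}}{3} + 6 x^{2} + \frac{2 x}{3}, which equals G'(x).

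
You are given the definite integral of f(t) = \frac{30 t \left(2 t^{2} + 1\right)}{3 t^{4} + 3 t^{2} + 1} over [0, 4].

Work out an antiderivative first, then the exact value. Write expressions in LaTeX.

The substitution u = t^{4} + t^{2} + \frac{1}{3} works: f is exactly (dF/du)*(du/dt) for that inner function.
F(t) = 5 \log{\left(t^{4} + t^{2} + \frac{1}{3} \right)} is an antiderivative of f.
Check: d/dt[5 \log{\left(t^{4} + t^{2} + \frac{1}{3} \right)}] = \frac{60 t^{3} + 30 t}{3 t^{4} + 3 t^{2} + 1}, which equals f(t).
F(4) = 5 \log{\left(\frac{817}{3} \right)}; F(0) = - 5 \log{\left(3 \right)}.
Integral = F(4) - F(0) = 5 \log{\left(3 \right)} + 5 \log{\left(\frac{817}{3} \right)}.

Antiderivative: F(t) = 5 \log{\left(t^{4} + t^{2} + \frac{1}{3} \right)}; value = 5 \log{\left(3 \right)} + 5 \log{\left(\frac{817}{3} \right)}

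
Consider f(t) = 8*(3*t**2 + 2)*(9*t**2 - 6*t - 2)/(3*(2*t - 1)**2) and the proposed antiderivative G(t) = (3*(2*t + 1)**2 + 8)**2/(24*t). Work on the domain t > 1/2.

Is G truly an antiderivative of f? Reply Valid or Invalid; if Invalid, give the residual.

d/dt[G] = (432*t**4 + 576*t**3 + 408*t**2 - 121)/(24*t**2)
d/dt[G] - f(t) = (1728*t**5 - 1008*t**4 - 288*t**3 + 180*t**2 + 484*t - 121)/(96*t**4 - 96*t**3 + 24*t**2) != 0.

Invalid: d/dt[G] - f = (1728*t**5 - 1008*t**4 - 288*t**3 + 180*t**2 + 484*t - 121)/(96*t**4 - 96*t**3 + 24*t**2), which is not 0.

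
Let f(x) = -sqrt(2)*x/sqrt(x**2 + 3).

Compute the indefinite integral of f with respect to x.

F(x) = -sqrt(2*x**2 + 6) + C

f matches the chain-rule pattern g'(h)*h' with inner function h(x) = 2*x**2 + 6; substituting u = h(x) collapses the integral.
Check: d/dx[-sqrt(2*x**2 + 6)] = -sqrt(2)*x/sqrt(x**2 + 3) = f(x).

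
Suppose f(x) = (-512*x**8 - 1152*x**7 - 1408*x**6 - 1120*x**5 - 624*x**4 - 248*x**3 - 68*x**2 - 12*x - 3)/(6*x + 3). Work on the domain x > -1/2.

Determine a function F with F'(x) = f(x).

A candidate is checked by its d/dx: the result must match f(x).
Check: d/dx[(-(-4*x**2 - 2*x - 1)**4 - 8*log(2*x + 1))/24] = (-512*x**8 - 1152*x**7 - 1408*x**6 - 1120*x**5 - 624*x**4 - 248*x**3 - 68*x**2 - 12*x - 3)/(6*x + 3) = f(x).

An antiderivative is F(x) = (-(-4*x**2 - 2*x - 1)**4 - 8*log(2*x + 1))/24.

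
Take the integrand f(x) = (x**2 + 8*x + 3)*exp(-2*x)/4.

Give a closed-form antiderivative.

An antiderivative is F(x) = -(2*x**2 + 18*x + 15)*exp(-2*x)/16.

f has the shape u'v + uv' for u = -x**2/8 - 9*x/8 - 15/16 and v = exp(-2*x) — it is the derivative of the product u*v.
Check: d/dx[-(2*x**2 + 18*x + 15)*exp(-2*x)/16] = (x**2 + 8*x + 3)*exp(-2*x)/4 = f(x).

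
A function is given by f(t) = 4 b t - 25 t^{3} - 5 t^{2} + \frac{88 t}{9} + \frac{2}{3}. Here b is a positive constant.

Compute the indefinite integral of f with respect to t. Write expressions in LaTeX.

The integrand splits into summands that can be handled one at a time.
Check: d/dt[2 b t^{2} - \frac{25 t^{4}}{4} - \frac{5 t^{3}}{3} + \frac{44 t^{2}}{9} + \frac{2 t}{3}] = 4 b t - 25 t^{3} - 5 t^{2} + \frac{88 t}{9} + \frac{2}{3} = f(t).

F(t) = 2 b t^{2} - \frac{25 t^{4}}{4} - \frac{5 t^{3}}{3} + \frac{44 t^{2}}{9} + \frac{2 t}{3} + C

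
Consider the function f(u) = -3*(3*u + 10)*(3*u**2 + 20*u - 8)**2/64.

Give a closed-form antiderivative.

An antiderivative is F(u) = -27*u**6/128 - 135*u**5/32 - 423*u**4/16 - 40*u**3 + 141*u**2/2 - 30*u.

The substitution w = 3*u**2/4 + 5*u - 2 works: f is exactly (dF/dw)*(dw/du) for that inner function.
Check: d/du[-27*u**6/128 - 135*u**5/32 - 423*u**4/16 - 40*u**3 + 141*u**2/2 - 30*u] = -81*u**5/64 - 675*u**4/32 - 423*u**3/4 - 120*u**2 + 141*u - 30, which equals f(u).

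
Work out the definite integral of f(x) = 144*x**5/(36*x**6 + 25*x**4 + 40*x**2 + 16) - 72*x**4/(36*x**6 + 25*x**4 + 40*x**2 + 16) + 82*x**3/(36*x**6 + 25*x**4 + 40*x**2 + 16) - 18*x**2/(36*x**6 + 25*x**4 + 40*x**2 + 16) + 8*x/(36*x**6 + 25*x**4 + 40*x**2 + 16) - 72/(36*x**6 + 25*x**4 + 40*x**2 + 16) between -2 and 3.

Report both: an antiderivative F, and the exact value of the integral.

The integrand splits into summands that can be handled one at a time.
F(x) = log(2*x**4 + x**2/2 + 2) - 3*atan(3*x/2) is an antiderivative of f.
Check: d/dx[log(2*x**4 + x**2/2 + 2) - 3*atan(3*x/2)] = (144*x**5 - 72*x**4 + 82*x**3 - 18*x**2 + 8*x - 72)/(36*x**6 + 25*x**4 + 40*x**2 + 16), which equals f(x).
F(3) = -3*atan(9/2) + log(337/2); F(-2) = log(36) + 3*atan(3).
Integral = F(3) - F(-2) = -3*atan(9/2) - 3*atan(3) - log(36) + log(337/2).

Antiderivative: F(x) = log(2*x**4 + x**2/2 + 2) - 3*atan(3*x/2); value = -3*atan(9/2) - 3*atan(3) - log(36) + log(337/2)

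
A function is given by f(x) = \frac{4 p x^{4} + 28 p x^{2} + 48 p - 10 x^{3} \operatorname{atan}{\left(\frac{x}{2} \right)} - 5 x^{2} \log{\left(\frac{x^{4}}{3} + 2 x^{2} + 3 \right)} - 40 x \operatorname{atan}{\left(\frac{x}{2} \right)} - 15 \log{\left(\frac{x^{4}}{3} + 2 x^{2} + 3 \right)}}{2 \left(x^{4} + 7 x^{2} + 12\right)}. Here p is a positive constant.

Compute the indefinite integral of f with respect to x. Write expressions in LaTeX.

F(x) = \frac{8 p x - 5 \log{\left(\frac{x^{4}}{3} + 2 x^{2} + 3 \right)} \operatorname{atan}{\left(\frac{x}{2} \right)}}{4} + C

Whatever form F(x) takes, F'(x) = f(x) is non-negotiable.
Check: d/dx[\frac{8 p x - 5 \log{\left(\frac{x^{4}}{3} + 2 x^{2} + 3 \right)} \operatorname{atan}{\left(\frac{x}{2} \right)}}{4}] = \frac{4 p x^{4} + 28 p x^{2} + 48 p - 10 x^{3} \operatorname{atan}{\left(\frac{x}{2} \right)} - 5 x^{2} \log{\left(\frac{x^{4}}{3} + 2 x^{2} + 3 \right)} - 40 x \operatorname{atan}{\left(\frac{x}{2} \right)} - 15 \log{\left(\frac{x^{4}}{3} + 2 x^{2} + 3 \right)}}{2 x^{4} + 14 x^{2} + 24}, which equals f(x).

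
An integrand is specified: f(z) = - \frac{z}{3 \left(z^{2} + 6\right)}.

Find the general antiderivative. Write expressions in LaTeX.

The substitution u = z^{2} + 6 works: f is exactly (dF/du)*(du/dz) for that inner function.
Check: d/dz[- \frac{\log{\left(z^{2} + 6 \right)}}{6}] = - \frac{z}{3 z^{2} + 18}, which equals f(z).

F(z) = - \frac{\log{\left(z^{2} + 6 \right)}}{6} + C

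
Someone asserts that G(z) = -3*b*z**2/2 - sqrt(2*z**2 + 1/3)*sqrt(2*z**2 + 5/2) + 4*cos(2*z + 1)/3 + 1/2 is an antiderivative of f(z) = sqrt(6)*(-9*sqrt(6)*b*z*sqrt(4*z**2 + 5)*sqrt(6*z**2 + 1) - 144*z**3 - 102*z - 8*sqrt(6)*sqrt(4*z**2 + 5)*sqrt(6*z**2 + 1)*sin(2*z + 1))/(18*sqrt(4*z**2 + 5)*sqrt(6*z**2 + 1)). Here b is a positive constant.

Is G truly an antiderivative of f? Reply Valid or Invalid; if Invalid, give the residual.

Valid - differentiating G returns exactly f.

d/dz[G] = sqrt(6)*(-9*sqrt(6)*b*z*sqrt(4*z**2 + 5)*sqrt(6*z**2 + 1) - 144*z**3 - 102*z - 8*sqrt(6)*sqrt(4*z**2 + 5)*sqrt(6*z**2 + 1)*sin(2*z + 1))/(18*sqrt(4*z**2 + 5)*sqrt(6*z**2 + 1))
This equals f(z) exactly, so the claim holds.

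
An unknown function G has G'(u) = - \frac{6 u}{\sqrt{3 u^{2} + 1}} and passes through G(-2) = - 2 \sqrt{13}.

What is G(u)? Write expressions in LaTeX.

The substitution w = 3 u^{2} + 1 works: G'(u) is exactly (dG/dw)*(dw/du) for that inner function.
A general antiderivative is - 2 \sqrt{3 u^{2} + 1} + C.
The condition gives C = - 2 \sqrt{13} - (- 2 \sqrt{13}) = 0.
So G(u) = - 2 \sqrt{3 u^{2} + 1}.
Check: d/du[- 2 \sqrt{3 u^{2} + 1}] = - \frac{6 u}{\sqrt{3 u^{2} + 1}} = G'(u).

G(u) = - 2 \sqrt{3 u^{2} + 1}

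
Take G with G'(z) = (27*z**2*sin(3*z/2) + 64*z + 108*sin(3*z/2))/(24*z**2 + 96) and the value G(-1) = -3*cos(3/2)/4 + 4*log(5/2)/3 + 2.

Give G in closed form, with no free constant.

G(z) = -(-16*log(z**2/2 + 2) + 9*cos(3*z/2) - 24)/12

The proposed G(z) is checked by its d/dz: the result must match the given G'(z).
A general antiderivative is 4*log(z**2/2 + 2)/3 - 3*cos(3*z/2)/4 + C.
The condition gives C = -3*cos(3/2)/4 + 4*log(5/2)/3 + 2 - (-3*cos(3/2)/4 + 4*log(5/2)/3) = 2.
So G(z) = -(-16*log(z**2/2 + 2) + 9*cos(3*z/2) - 24)/12.
Check: d/dz[-(-16*log(z**2/2 + 2) + 9*cos(3*z/2) - 24)/12] = (27*z**2*sin(3*z/2) + 64*z + 108*sin(3*z/2))/(24*z**2 + 96) = G'(z).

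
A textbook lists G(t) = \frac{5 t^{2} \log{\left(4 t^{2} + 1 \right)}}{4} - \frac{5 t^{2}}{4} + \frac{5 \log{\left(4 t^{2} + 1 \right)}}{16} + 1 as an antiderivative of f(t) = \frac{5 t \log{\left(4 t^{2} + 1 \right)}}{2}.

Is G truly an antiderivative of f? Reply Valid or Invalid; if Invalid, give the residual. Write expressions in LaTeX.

Valid - differentiating G returns exactly f.

d/dt[G] = \frac{5 t \log{\left(4 t^{2} + 1 \right)}}{2}
This equals f(t) exactly, so the claim holds.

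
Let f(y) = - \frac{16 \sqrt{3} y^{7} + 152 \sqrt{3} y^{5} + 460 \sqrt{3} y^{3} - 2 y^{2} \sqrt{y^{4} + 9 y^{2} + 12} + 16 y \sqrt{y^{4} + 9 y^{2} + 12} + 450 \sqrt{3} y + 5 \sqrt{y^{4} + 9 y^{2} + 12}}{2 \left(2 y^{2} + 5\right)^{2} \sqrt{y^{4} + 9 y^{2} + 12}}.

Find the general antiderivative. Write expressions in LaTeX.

F(y) = - \frac{4 \sqrt{3} y^{2} \sqrt{y^{4} + 9 y^{2} + 12} + y + 10 \sqrt{3} \sqrt{y^{4} + 9 y^{2} + 12} - 4}{2 \left(2 y^{2} + 5\right)} + C

A candidate is checked by its d/dy: the result must match f(y).
Check: d/dy[- \frac{4 \sqrt{3} y^{2} \sqrt{y^{4} + 9 y^{2} + 12} + y + 10 \sqrt{3} \sqrt{y^{4} + 9 y^{2} + 12} - 4}{2 \left(2 y^{2} + 5\right)}] = \frac{- 16 \sqrt{3} y^{7} - 152 \sqrt{3} y^{5} - 460 \sqrt{3} y^{3} + 2 y^{2} \sqrt{y^{4} + 9 y^{2} + 12} - 16 y \sqrt{y^{4} + 9 y^{2} + 12} - 450 \sqrt{3} y - 5 \sqrt{y^{4} + 9 y^{2} + 12}}{8 y^{4} \sqrt{y^{4} + 9 y^{2} + 12} + 40 y^{2} \sqrt{y^{4} + 9 y^{2} + 12} + 50 \sqrt{y^{4} + 9 y^{2} + 12}}, which equals f(y).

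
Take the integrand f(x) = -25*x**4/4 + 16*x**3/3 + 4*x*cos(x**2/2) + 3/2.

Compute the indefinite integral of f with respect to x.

F(x) = (-15*x**5 + 16*x**4 + 18*x + 48*sin(x**2/2) - 15)/12 + C

The integrand splits into summands that can be handled one at a time.
Check: d/dx[(-15*x**5 + 16*x**4 + 18*x + 48*sin(x**2/2) - 15)/12] = -25*x**4/4 + 16*x**3/3 + 4*x*cos(x**2/2) + 3/2 = f(x).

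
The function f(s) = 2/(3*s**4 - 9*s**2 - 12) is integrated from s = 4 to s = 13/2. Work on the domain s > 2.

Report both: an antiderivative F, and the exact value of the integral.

Antiderivative: F(s) = log(s - 2)/30 - log(s + 2)/30 - 2*atan(s)/15; value = -2*atan(13/2)/15 - log(17/2)/30 - log(2)/30 + log(9/2)/30 + log(6)/30 + 2*atan(4)/15

Factor the denominator (3*(s - 2)*(s + 2)*(s**2 + 1)) and decompose: f = -2/(15*(s**2 + 1)) - 1/(30*(s + 2)) + 1/(30*(s - 2)); each piece integrates to a log, atan, or power term.
F(s) = log(s - 2)/30 - log(s + 2)/30 - 2*atan(s)/15 is an antiderivative of f.
Check: d/ds[log(s - 2)/30 - log(s + 2)/30 - 2*atan(s)/15] = 2/(3*s**4 - 9*s**2 - 12) = f(s).
F(13/2) = -2*atan(13/2)/15 - log(17/2)/30 + log(9/2)/30; F(4) = -2*atan(4)/15 - log(6)/30 + log(2)/30.
Integral = F(13/2) - F(4) = -2*atan(13/2)/15 - log(17/2)/30 - log(2)/30 + log(9/2)/30 + log(6)/30 + 2*atan(4)/15.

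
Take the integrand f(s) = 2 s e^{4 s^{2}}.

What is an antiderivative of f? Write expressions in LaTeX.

An antiderivative is F(s) = \frac{e^{4 s^{2}}}{4}.

f matches the chain-rule pattern g'(h)*h' with inner function h(s) = 4 s^{2}; substituting u = h(s) collapses the integral.
Check: d/ds[\frac{e^{4 s^{2}}}{4}] = 2 s e^{4 s^{2}} = f(s).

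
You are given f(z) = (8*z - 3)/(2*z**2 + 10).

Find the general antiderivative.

Check any antiderivative F(z) by computing F'(z) and comparing it with f(z).
Check: d/dz[(20*log(z**2 + 5) - 3*sqrt(5)*atan(sqrt(5)*z/5))/10] = (8*z - 3)/(2*z**2 + 10) = f(z).

F(z) = (20*log(z**2 + 5) - 3*sqrt(5)*atan(sqrt(5)*z/5))/10 + C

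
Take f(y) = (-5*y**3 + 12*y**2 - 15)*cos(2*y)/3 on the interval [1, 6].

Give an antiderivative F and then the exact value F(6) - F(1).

A candidate is checked by its d/dy: the result must match f(y).
F(y) = -(20*y**3*sin(2*y) - 48*y**2*sin(2*y) + 30*y**2*cos(2*y) - 30*y*sin(2*y) - 48*y*cos(2*y) + 84*sin(2*y) - 15*cos(2*y))/24 is an antiderivative of f.
Check: d/dy[-(20*y**3*sin(2*y) - 48*y**2*sin(2*y) + 30*y**2*cos(2*y) - 30*y*sin(2*y) - 48*y*cos(2*y) + 84*sin(2*y) - 15*cos(2*y))/24] = -5*y**3*cos(2*y)/3 + 4*y**2*cos(2*y) - 5*cos(2*y), which equals f(y).
F(6) = -259*cos(12)/8 - 104*sin(12); F(1) = -13*sin(2)/12 + 11*cos(2)/8.
Integral = F(6) - F(1) = -259*cos(12)/8 - 11*cos(2)/8 + 13*sin(2)/12 - 104*sin(12).

Antiderivative: F(y) = -(20*y**3*sin(2*y) - 48*y**2*sin(2*y) + 30*y**2*cos(2*y) - 30*y*sin(2*y) - 48*y*cos(2*y) + 84*sin(2*y) - 15*cos(2*y))/24; value = -259*cos(12)/8 - 11*cos(2)/8 + 13*sin(2)/12 - 104*sin(12)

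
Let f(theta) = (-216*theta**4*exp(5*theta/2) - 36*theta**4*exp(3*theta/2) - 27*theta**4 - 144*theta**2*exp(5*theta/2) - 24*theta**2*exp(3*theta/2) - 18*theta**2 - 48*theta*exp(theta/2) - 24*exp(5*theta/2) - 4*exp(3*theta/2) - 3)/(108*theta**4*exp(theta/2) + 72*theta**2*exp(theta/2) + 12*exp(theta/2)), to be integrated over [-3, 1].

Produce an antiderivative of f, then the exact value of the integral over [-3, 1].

Any candidate F(theta) must reproduce f(theta) exactly when differentiated.
F(theta) = -exp(2*theta) - exp(theta)/3 + exp(-theta/2)/2 + 2/(3*(3*theta**2 + 1)) is an antiderivative of f.
Check: d/dtheta[-exp(2*theta) - exp(theta)/3 + exp(-theta/2)/2 + 2/(3*(3*theta**2 + 1))] = (-216*theta**4*exp(5*theta/2) - 36*theta**4*exp(3*theta/2) - 27*theta**4 - 144*theta**2*exp(5*theta/2) - 24*theta**2*exp(3*theta/2) - 18*theta**2 - 48*theta*exp(theta/2) - 24*exp(5*theta/2) - 4*exp(3*theta/2) - 3)/(108*theta**4*exp(theta/2) + 72*theta**2*exp(theta/2) + 12*exp(theta/2)) = f(theta).
F(1) = -exp(2) - exp(1)/3 + 1/6 + exp(-1/2)/2; F(-3) = -exp(-3)/3 - exp(-6) + 1/42 + exp(3/2)/2.
Integral = F(1) - F(-3) = -exp(2) - exp(3/2)/2 - exp(1)/3 + exp(-6) + exp(-3)/3 + 1/7 + exp(-1/2)/2.

Antiderivative: F(theta) = -exp(2*theta) - exp(theta)/3 + exp(-theta/2)/2 + 2/(3*(3*theta**2 + 1)); value = -exp(2) - exp(3/2)/2 - exp(1)/3 + exp(-6) + exp(-3)/3 + 1/7 + exp(-1/2)/2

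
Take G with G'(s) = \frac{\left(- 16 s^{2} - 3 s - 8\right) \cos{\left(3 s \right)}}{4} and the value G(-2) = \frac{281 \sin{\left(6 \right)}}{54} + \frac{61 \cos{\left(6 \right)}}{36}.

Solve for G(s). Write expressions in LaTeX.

G(s) = - \frac{4 s^{2} \sin{\left(3 s \right)}}{3} - \frac{s \sin{\left(3 s \right)}}{4} - \frac{8 s \cos{\left(3 s \right)}}{9} - \frac{10 \sin{\left(3 s \right)}}{27} - \frac{\cos{\left(3 s \right)}}{12}

Differentiate the proposed G(s) back; it has to land on the given G'(s).
A general antiderivative is - \frac{4 s^{2} \sin{\left(3 s \right)}}{3} - \frac{s \sin{\left(3 s \right)}}{4} - \frac{8 s \cos{\left(3 s \right)}}{9} - \frac{10 \sin{\left(3 s \right)}}{27} - \frac{\cos{\left(3 s \right)}}{12} + C.
The condition gives C = \frac{281 \sin{\left(6 \right)}}{54} + \frac{61 \cos{\left(6 \right)}}{36} - (\frac{281 \sin{\left(6 \right)}}{54} + \frac{61 \cos{\left(6 \right)}}{36}) = 0.
So G(s) = - \frac{4 s^{2} \sin{\left(3 s \right)}}{3} - \frac{s \sin{\left(3 s \right)}}{4} - \frac{8 s \cos{\left(3 s \right)}}{9} - \frac{10 \sin{\left(3 s \right)}}{27} - \frac{\cos{\left(3 s \right)}}{12}.
Check: d/ds[- \frac{4 s^{2} \sin{\left(3 s \right)}}{3} - \frac{s \sin{\left(3 s \right)}}{4} - \frac{8 s \cos{\left(3 s \right)}}{9} - \frac{10 \sin{\left(3 s \right)}}{27} - \frac{\cos{\left(3 s \right)}}{12}] = - 4 s^{2} \cos{\left(3 s \right)} - \frac{3 s \cos{\left(3 s \right)}}{4} - 2 \cos{\left(3 s \right)}, which equals G'(s).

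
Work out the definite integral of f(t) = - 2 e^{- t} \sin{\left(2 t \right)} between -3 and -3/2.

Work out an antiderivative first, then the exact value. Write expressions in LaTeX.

Antiderivative: F(t) = \frac{\left(2 \sin{\left(2 t \right)} + 4 \cos{\left(2 t \right)}\right) e^{- t}}{5}; value = - \frac{4 e^{3} \cos{\left(6 \right)}}{5} + \frac{4 e^{\frac{3}{2}} \cos{\left(3 \right)}}{5} + \frac{2 e^{3} \sin{\left(6 \right)}}{5} - \frac{2 e^{\frac{3}{2}} \sin{\left(3 \right)}}{5}

An antiderivative F(t) passes only if d/dt[F] lands on f(t) exactly.
F(t) = \frac{\left(2 \sin{\left(2 t \right)} + 4 \cos{\left(2 t \right)}\right) e^{- t}}{5} is an antiderivative of f.
Check: d/dt[\frac{\left(2 \sin{\left(2 t \right)} + 4 \cos{\left(2 t \right)}\right) e^{- t}}{5}] = - 2 e^{- t} \sin{\left(2 t \right)} = f(t).
F(-3/2) = \frac{4 e^{\frac{3}{2}} \cos{\left(3 \right)}}{5} - \frac{2 e^{\frac{3}{2}} \sin{\left(3 \right)}}{5}; F(-3) = - \frac{2 e^{3} \sin{\left(6 \right)}}{5} + \frac{4 e^{3} \cos{\left(6 \right)}}{5}.
Integral = F(-3/2) - F(-3) = - \frac{4 e^{3} \cos{\left(6 \right)}}{5} + \frac{4 e^{\frac{3}{2}} \cos{\left(3 \right)}}{5} + \frac{2 e^{3} \sin{\left(6 \right)}}{5} - \frac{2 e^{\frac{3}{2}} \sin{\left(3 \right)}}{5}.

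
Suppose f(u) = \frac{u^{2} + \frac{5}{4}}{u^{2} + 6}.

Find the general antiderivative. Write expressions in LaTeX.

Differentiate the proposed F(u) back; it has to land on f(u) exactly.
Check: d/du[u - \frac{19 \sqrt{6} \operatorname{atan}{\left(\frac{\sqrt{6} u}{6} \right)}}{24}] = \frac{4 u^{2} + 5}{4 u^{2} + 24}, which equals f(u).

F(u) = u - \frac{19 \sqrt{6} \operatorname{atan}{\left(\frac{\sqrt{6} u}{6} \right)}}{24} + C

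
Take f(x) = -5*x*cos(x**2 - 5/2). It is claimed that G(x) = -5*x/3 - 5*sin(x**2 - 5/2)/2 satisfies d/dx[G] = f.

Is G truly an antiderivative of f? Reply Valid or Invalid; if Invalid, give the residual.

d/dx[G] = -5*x*cos(x**2 - 5/2) - 5/3
d/dx[G] - f(x) = -5/3 != 0.

Invalid: d/dx[G] - f = -5/3, which is not 0.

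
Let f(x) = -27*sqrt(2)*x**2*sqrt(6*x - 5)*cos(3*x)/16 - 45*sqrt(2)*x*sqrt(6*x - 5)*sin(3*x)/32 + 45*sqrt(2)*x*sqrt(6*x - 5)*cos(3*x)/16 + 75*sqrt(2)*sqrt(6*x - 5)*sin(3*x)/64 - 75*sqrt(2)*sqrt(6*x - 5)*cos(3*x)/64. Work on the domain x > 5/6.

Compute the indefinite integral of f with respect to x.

F(x) = -(3*x - 5/2)**(5/2)*sin(3*x)/8 + C

Recognize the product-rule pattern: f = u'v + uv' with u = -(3*x - 5/2)**(5/2)/8, v = sin(3*x), so integration by parts undoes it.
Check: d/dx[-(3*x - 5/2)**(5/2)*sin(3*x)/8] = sqrt(2)*(-108*x**2*sqrt(6*x - 5)*cos(3*x) - 90*x*sqrt(6*x - 5)*sin(3*x) + 180*x*sqrt(6*x - 5)*cos(3*x) + 75*sqrt(6*x - 5)*sin(3*x) - 75*sqrt(6*x - 5)*cos(3*x))/64, which equals f(x).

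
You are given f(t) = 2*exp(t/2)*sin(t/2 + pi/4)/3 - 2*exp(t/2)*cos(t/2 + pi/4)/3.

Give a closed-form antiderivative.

An antiderivative is F(t) = -4*exp(t/2)*cos(t/2 + pi/4)/3.

Recognize the product-rule pattern: f = u'v + uv' with u = -4*cos(t/2 + pi/4)/3, v = exp(t/2), so integration by parts undoes it.
Check: d/dt[-4*exp(t/2)*cos(t/2 + pi/4)/3] = 2*exp(t/2)*sin(t/2 + pi/4)/3 - 2*exp(t/2)*cos(t/2 + pi/4)/3 = f(t).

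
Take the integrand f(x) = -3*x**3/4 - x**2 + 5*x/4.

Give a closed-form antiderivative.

An antiderivative is F(x) = -3*x**4/16 - x**3/3 + 5*x**2/8.

Integrate term by term and add the pieces.
Check: d/dx[-3*x**4/16 - x**3/3 + 5*x**2/8] = -3*x**3/4 - x**2 + 5*x/4 = f(x).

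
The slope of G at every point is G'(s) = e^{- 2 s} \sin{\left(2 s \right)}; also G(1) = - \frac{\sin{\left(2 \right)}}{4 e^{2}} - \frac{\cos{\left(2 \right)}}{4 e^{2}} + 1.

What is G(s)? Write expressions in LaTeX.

Differentiate the proposed G(s) back; it has to land on the given G'(s).
A general antiderivative is - \frac{e^{- 2 s} \sin{\left(2 s \right)}}{4} - \frac{e^{- 2 s} \cos{\left(2 s \right)}}{4} + C.
The condition gives C = - \frac{\sin{\left(2 \right)}}{4 e^{2}} - \frac{\cos{\left(2 \right)}}{4 e^{2}} + 1 - (- \frac{\sin{\left(2 \right)}}{4 e^{2}} - \frac{\cos{\left(2 \right)}}{4 e^{2}}) = 1.
So G(s) = 1 - \frac{e^{- 2 s} \sin{\left(2 s \right)}}{4} - \frac{e^{- 2 s} \cos{\left(2 s \right)}}{4}.
Check: d/ds[1 - \frac{e^{- 2 s} \sin{\left(2 s \right)}}{4} - \frac{e^{- 2 s} \cos{\left(2 s \right)}}{4}] = e^{- 2 s} \sin{\left(2 s \right)} = G'(s).

G(s) = 1 - \frac{e^{- 2 s} \sin{\left(2 s \right)}}{4} - \frac{e^{- 2 s} \cos{\left(2 s \right)}}{4}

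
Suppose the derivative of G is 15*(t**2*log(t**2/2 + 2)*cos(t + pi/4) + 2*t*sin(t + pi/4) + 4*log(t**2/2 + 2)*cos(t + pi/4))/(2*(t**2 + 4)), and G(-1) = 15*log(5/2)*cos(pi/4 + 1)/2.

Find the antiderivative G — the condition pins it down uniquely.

G(t) = 15*log(t**2/2 + 2)*sin(t + pi/4)/2

G'(t) has the shape u'v + uv' for u = 15*log(t**2/2 + 2)/2 and v = sin(t + pi/4) — it is the derivative of the product u*v.
A general antiderivative is 15*log(t**2/2 + 2)*sin(t + pi/4)/2 + C.
The condition gives C = 15*log(5/2)*cos(pi/4 + 1)/2 - (15*log(5/2)*cos(pi/4 + 1)/2) = 0.
So G(t) = 15*log(t**2/2 + 2)*sin(t + pi/4)/2.
Check: d/dt[15*log(t**2/2 + 2)*sin(t + pi/4)/2] = (15*t**2*log(t**2/2 + 2)*cos(t + pi/4) + 30*t*sin(t + pi/4) + 60*log(t**2/2 + 2)*cos(t + pi/4))/(2*t**2 + 8), which equals G'(t).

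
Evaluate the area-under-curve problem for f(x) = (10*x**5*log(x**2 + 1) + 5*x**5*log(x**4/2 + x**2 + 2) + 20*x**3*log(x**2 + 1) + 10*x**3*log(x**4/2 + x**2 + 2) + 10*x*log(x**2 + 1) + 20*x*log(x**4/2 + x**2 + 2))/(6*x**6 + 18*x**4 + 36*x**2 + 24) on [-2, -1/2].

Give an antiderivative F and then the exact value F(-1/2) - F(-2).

f has the shape u'v + uv' for u = 5*log(x**2 + 1)/12 and v = log(x**4/2 + x**2 + 2) — it is the derivative of the product u*v.
F(x) = 5*log(x**2 + 1)*log(x**4/2 + x**2 + 2)/12 is an antiderivative of f.
Check: d/dx[5*log(x**2 + 1)*log(x**4/2 + x**2 + 2)/12] = (10*x**5*log(x**2 + 1) + 5*x**5*log(x**4/2 + x**2 + 2) + 20*x**3*log(x**2 + 1) + 10*x**3*log(x**4/2 + x**2 + 2) + 10*x*log(x**2 + 1) + 20*x*log(x**4/2 + x**2 + 2))/(6*x**6 + 18*x**4 + 36*x**2 + 24) = f(x).
F(-1/2) = 5*log(5/4)*log(73/32)/12; F(-2) = 5*log(5)*log(14)/12.
Integral = F(-1/2) - F(-2) = -5*log(5)*log(14)/12 + 5*log(5/4)*log(73/32)/12.

Antiderivative: F(x) = 5*log(x**2 + 1)*log(x**4/2 + x**2 + 2)/12; value = -5*log(5)*log(14)/12 + 5*log(5/4)*log(73/32)/12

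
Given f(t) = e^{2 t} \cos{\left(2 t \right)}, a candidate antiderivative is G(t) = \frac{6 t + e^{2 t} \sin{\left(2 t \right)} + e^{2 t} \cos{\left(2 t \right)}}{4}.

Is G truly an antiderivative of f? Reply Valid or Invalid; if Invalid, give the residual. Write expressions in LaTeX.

Invalid: d/dt[G] - f = \frac{3}{2}, which is not 0.

d/dt[G] = e^{2 t} \cos{\left(2 t \right)} + \frac{3}{2}
d/dt[G] - f(t) = \frac{3}{2} != 0.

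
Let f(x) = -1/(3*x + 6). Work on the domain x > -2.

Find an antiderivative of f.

An antiderivative is F(x) = -log(x + 2)/3.

Recover f(x) by differentiating a candidate F(x); any mismatch rules it out.
Check: d/dx[-log(x + 2)/3] = -1/(3*x + 6) = f(x).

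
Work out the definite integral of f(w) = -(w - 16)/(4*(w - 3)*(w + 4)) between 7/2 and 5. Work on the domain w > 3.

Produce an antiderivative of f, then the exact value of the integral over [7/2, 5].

The denominator factors as 4*(w - 3)*(w + 4); partial fractions split f into directly integrable pieces: -5/(7*(w + 4)) + 13/(28*(w - 3)).
F(w) = 13*log(w - 3)/28 - 5*log(w + 4)/7 is an antiderivative of f.
Check: d/dw[13*log(w - 3)/28 - 5*log(w + 4)/7] = (16 - w)/(4*w**2 + 4*w - 48), which equals f(w).
F(5) = -5*log(9)/7 + 13*log(2)/28; F(7/2) = -5*log(15/2)/7 - 13*log(2)/28.
Integral = F(5) - F(7/2) = -5*log(9)/7 + 13*log(2)/14 + 5*log(15/2)/7.

Antiderivative: F(w) = 13*log(w - 3)/28 - 5*log(w + 4)/7; value = -5*log(9)/7 + 13*log(2)/14 + 5*log(15/2)/7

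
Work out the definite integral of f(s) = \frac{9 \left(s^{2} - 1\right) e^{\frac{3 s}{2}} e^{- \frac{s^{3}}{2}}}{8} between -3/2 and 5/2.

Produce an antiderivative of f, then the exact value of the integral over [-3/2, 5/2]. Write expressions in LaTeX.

Antiderivative: F(s) = - \frac{3 e^{\frac{3 s}{2}} e^{- \frac{s^{3}}{2}}}{4}; value = - \frac{3}{4 e^{\frac{65}{16}}} + \frac{3}{4 e^{\frac{9}{16}}}

f matches the chain-rule pattern g'(h)*h' with inner function h(s) = - \frac{s^{3}}{2} + \frac{3 s}{2}; substituting u = h(s) collapses the integral.
F(s) = - \frac{3 e^{\frac{3 s}{2}} e^{- \frac{s^{3}}{2}}}{4} is an antiderivative of f.
Check: d/ds[- \frac{3 e^{\frac{3 s}{2}} e^{- \frac{s^{3}}{2}}}{4}] = \frac{\left(9 s^{2} e^{\frac{3 s}{2}} - 9 e^{\frac{3 s}{2}}\right) e^{- \frac{s^{3}}{2}}}{8}, which equals f(s).
F(5/2) = - \frac{3}{4 e^{\frac{65}{16}}}; F(-3/2) = - \frac{3}{4 e^{\frac{9}{16}}}.
Integral = F(5/2) - F(-3/2) = - \frac{3}{4 e^{\frac{65}{16}}} + \frac{3}{4 e^{\frac{9}{16}}}.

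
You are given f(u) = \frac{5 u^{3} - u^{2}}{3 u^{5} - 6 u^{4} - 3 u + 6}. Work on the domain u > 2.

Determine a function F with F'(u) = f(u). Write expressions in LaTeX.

The denominator factors as 3 \left(u - 2\right) \left(u - 1\right) \left(u + 1\right) \left(u^{2} + 1\right); partial fractions split f into directly integrable pieces: - \frac{9 u - 7}{30 \left(u^{2} + 1\right)} - \frac{1}{6 \left(u + 1\right)} - \frac{1}{3 \left(u - 1\right)} + \frac{4}{5 \left(u - 2\right)}.
Check: d/du[\frac{4 \log{\left(u - 2 \right)}}{5} - \frac{\log{\left(u - 1 \right)}}{3} - \frac{\log{\left(u + 1 \right)}}{6} - \frac{3 \log{\left(u^{2} + 1 \right)}}{20} + \frac{7 \operatorname{atan}{\left(u \right)}}{30}] = \frac{5 u^{3} - u^{2}}{3 u^{5} - 6 u^{4} - 3 u + 6} = f(u).

An antiderivative is F(u) = \frac{4 \log{\left(u - 2 \right)}}{5} - \frac{\log{\left(u - 1 \right)}}{3} - \frac{\log{\left(u + 1 \right)}}{6} - \frac{3 \log{\left(u^{2} + 1 \right)}}{20} + \frac{7 \operatorname{atan}{\left(u \right)}}{30}.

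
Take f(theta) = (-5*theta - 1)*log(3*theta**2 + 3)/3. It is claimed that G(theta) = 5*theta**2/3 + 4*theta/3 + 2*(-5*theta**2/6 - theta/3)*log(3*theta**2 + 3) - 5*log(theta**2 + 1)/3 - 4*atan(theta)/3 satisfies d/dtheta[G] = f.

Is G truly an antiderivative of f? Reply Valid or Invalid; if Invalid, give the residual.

Invalid: d/dtheta[G] - f = -5*theta*log(theta**2 + 1)/3 - 5*theta*log(3)/3 - log(theta**2 + 1)/3 - log(3)/3, which is not 0.

d/dtheta[G] = -10*theta*log(theta**2 + 1)/3 - 10*theta*log(3)/3 - 2*log(theta**2 + 1)/3 - 2*log(3)/3
d/dtheta[G] - f(theta) = -5*theta*log(theta**2 + 1)/3 - 5*theta*log(3)/3 - log(theta**2 + 1)/3 - log(3)/3 != 0.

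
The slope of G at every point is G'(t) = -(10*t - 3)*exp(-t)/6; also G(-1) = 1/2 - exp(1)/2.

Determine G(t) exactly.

G(t) = (10*t + 7)*exp(-t)/6 + 1/2

Recognize the product-rule pattern: G'(t) = u'v + uv' with u = 5*t/3 + 7/6, v = exp(-t), so integration by parts undoes it.
A general antiderivative is (10*t + 7)*exp(-t)/6 + C.
The condition gives C = 1/2 - exp(1)/2 - (-exp(1)/2) = 1/2.
So G(t) = (10*t + 7)*exp(-t)/6 + 1/2.
Check: d/dt[(10*t + 7)*exp(-t)/6 + 1/2] = (3 - 10*t)*exp(-t)/6, which equals G'(t).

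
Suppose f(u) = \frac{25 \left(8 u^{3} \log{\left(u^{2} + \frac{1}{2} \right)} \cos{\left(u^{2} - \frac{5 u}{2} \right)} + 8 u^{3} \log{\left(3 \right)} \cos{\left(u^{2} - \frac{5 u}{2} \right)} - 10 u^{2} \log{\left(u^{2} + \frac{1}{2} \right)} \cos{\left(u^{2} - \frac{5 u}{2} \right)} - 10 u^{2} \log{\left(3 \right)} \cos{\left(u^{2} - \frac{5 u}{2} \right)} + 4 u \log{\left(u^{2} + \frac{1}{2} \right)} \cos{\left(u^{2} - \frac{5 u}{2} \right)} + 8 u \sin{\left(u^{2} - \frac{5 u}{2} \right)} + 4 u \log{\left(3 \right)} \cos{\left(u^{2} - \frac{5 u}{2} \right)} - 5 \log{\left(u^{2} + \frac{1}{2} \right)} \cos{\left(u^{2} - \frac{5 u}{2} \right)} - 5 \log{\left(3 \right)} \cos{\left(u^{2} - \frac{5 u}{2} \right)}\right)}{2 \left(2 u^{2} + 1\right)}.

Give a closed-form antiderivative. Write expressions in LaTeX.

f has the shape v'r + vr' for v = 25 \log{\left(3 u^{2} + \frac{3}{2} \right)} and r = \sin{\left(u^{2} - \frac{5 u}{2} \right)} — it is the derivative of the product v*r.
Check: d/du[25 \log{\left(3 u^{2} + \frac{3}{2} \right)} \sin{\left(u^{2} - \frac{5 u}{2} \right)}] = \frac{200 u^{3} \log{\left(u^{2} + \frac{1}{2} \right)} \cos{\left(u^{2} - \frac{5 u}{2} \right)} + 200 u^{3} \log{\left(3 \right)} \cos{\left(u^{2} - \frac{5 u}{2} \right)} - 250 u^{2} \log{\left(u^{2} + \frac{1}{2} \right)} \cos{\left(u^{2} - \frac{5 u}{2} \right)} - 250 u^{2} \log{\left(3 \right)} \cos{\left(u^{2} - \frac{5 u}{2} \right)} + 100 u \log{\left(u^{2} + \frac{1}{2} \right)} \cos{\left(u^{2} - \frac{5 u}{2} \right)} + 200 u \sin{\left(u^{2} - \frac{5 u}{2} \right)} + 100 u \log{\left(3 \right)} \cos{\left(u^{2} - \frac{5 u}{2} \right)} - 125 \log{\left(u^{2} + \frac{1}{2} \right)} \cos{\left(u^{2} - \frac{5 u}{2} \right)} - 125 \log{\left(3 \right)} \cos{\left(u^{2} - \frac{5 u}{2} \right)}}{4 u^{2} + 2}, which equals f(u).

An antiderivative is F(u) = 25 \log{\left(3 u^{2} + \frac{3}{2} \right)} \sin{\left(u^{2} - \frac{5 u}{2} \right)}.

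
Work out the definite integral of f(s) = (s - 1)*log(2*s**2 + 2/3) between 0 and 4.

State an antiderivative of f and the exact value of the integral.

Since d/ds undoes antidifferentiation here, F'(s) = f(s) is required of F(s).
F(s) = (-3*s**2 + 3*s*(s - 2)*log(2*s**2 + 2/3) + 12*s + log(s**2 + 1/3) - 4*sqrt(3)*atan(sqrt(3)*s))/6 is an antiderivative of f.
Check: d/ds[(-3*s**2 + 3*s*(s - 2)*log(2*s**2 + 2/3) + 12*s + log(s**2 + 1/3) - 4*sqrt(3)*atan(sqrt(3)*s))/6] = s*log(s**2 + 1/3) + s*log(2) - log(s**2 + 1/3) - log(2), which equals f(s).
F(4) = -2*sqrt(3)*atan(4*sqrt(3))/3 + log(49/3)/6 + 4*log(98/3); F(0) = -log(3)/6.
Integral = F(4) - F(0) = -2*sqrt(3)*atan(4*sqrt(3))/3 + log(3)/6 + log(49/3)/6 + 4*log(98/3).

Antiderivative: F(s) = (-3*s**2 + 3*s*(s - 2)*log(2*s**2 + 2/3) + 12*s + log(s**2 + 1/3) - 4*sqrt(3)*atan(sqrt(3)*s))/6; value = -2*sqrt(3)*atan(4*sqrt(3))/3 + log(3)/6 + log(49/3)/6 + 4*log(98/3)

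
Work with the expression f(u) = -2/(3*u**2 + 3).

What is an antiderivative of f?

For F(u) to be correct the identity F'(u) - f(u) = 0 must hold.
Check: d/du[-2*atan(u)/3] = -2/(3*u**2 + 3) = f(u).

An antiderivative is F(u) = -2*atan(u)/3.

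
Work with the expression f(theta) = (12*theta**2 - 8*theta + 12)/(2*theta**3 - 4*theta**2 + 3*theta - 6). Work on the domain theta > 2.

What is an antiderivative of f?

Whatever form F(theta) takes, F'(theta) = f(theta) is non-negotiable.
Check: d/dtheta[4*log(theta - 2) + log(theta**2 + 3/2)] = (12*theta**2 - 8*theta + 12)/(2*theta**3 - 4*theta**2 + 3*theta - 6) = f(theta).

An antiderivative is F(theta) = 4*log(theta - 2) + log(theta**2 + 3/2).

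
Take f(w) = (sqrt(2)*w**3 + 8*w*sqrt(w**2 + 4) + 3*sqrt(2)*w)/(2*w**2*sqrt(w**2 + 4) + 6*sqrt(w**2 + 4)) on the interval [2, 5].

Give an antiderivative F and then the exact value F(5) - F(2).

Antiderivative: F(w) = sqrt(w**2/2 + 2) + 2*log(w**2/2 + 3/2); value = -2*log(7/2) - 2 + sqrt(58)/2 + 2*log(14)

Check any antiderivative F(w) by computing F'(w) and comparing it with f(w).
F(w) = sqrt(w**2/2 + 2) + 2*log(w**2/2 + 3/2) is an antiderivative of f.
Check: d/dw[sqrt(w**2/2 + 2) + 2*log(w**2/2 + 3/2)] = (sqrt(2)*w**3 + 8*w*sqrt(w**2 + 4) + 3*sqrt(2)*w)/(2*w**2*sqrt(w**2 + 4) + 6*sqrt(w**2 + 4)) = f(w).
F(5) = sqrt(58)/2 + 2*log(14); F(2) = 2 + 2*log(7/2).
Integral = F(5) - F(2) = -2*log(7/2) - 2 + sqrt(58)/2 + 2*log(14).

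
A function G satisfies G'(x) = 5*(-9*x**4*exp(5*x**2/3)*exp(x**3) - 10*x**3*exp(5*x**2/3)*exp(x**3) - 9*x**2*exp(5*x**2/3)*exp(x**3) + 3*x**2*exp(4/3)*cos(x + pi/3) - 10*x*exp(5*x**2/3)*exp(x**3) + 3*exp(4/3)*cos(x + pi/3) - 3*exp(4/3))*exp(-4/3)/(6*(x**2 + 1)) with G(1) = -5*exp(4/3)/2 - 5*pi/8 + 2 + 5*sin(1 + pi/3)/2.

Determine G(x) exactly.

Check a candidate G(x) by differentiating: d/dx[G] must match the given G'(x).
A general antiderivative is -5*exp(x**3 + 5*x**2/3 - 4/3)/2 + 5*sin(x + pi/3)/2 - 5*atan(x)/2 + C.
The condition gives C = -5*exp(4/3)/2 - 5*pi/8 + 2 + 5*sin(1 + pi/3)/2 - (-5*exp(4/3)/2 - 5*pi/8 + 5*sin(1 + pi/3)/2) = 2.
So G(x) = (-5*exp(x**3 + 5*x**2/3 - 4/3) + 5*sin(x + pi/3) - 5*atan(x) + 4)/2.
Check: d/dx[(-5*exp(x**3 + 5*x**2/3 - 4/3) + 5*sin(x + pi/3) - 5*atan(x) + 4)/2] = (-45*x**4*exp(-4/3)*exp(5*x**2/3)*exp(x**3) - 50*x**3*exp(-4/3)*exp(5*x**2/3)*exp(x**3) - 45*x**2*exp(-4/3)*exp(5*x**2/3)*exp(x**3) + 15*x**2*cos(x + pi/3) - 50*x*exp(-4/3)*exp(5*x**2/3)*exp(x**3) + 15*cos(x + pi/3) - 15)/(6*x**2 + 6), which equals G'(x).

G(x) = (-5*exp(x**3 + 5*x**2/3 - 4/3) + 5*sin(x + pi/3) - 5*atan(x) + 4)/2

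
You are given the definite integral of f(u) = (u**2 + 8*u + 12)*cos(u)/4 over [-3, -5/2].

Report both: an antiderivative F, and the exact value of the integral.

Antiderivative: F(u) = (u**2*sin(u) + 8*u*sin(u) + 2*u*cos(u) + 10*sin(u) + 8*cos(u))/4; value = 3*cos(5/2)/4 - 5*sin(3)/4 - cos(3)/2 + 15*sin(5/2)/16

A candidate is checked by its d/du: the result must match f(u).
F(u) = (u**2*sin(u) + 8*u*sin(u) + 2*u*cos(u) + 10*sin(u) + 8*cos(u))/4 is an antiderivative of f.
Check: d/du[(u**2*sin(u) + 8*u*sin(u) + 2*u*cos(u) + 10*sin(u) + 8*cos(u))/4] = u**2*cos(u)/4 + 2*u*cos(u) + 3*cos(u), which equals f(u).
F(-5/2) = 3*cos(5/2)/4 + 15*sin(5/2)/16; F(-3) = cos(3)/2 + 5*sin(3)/4.
Integral = F(-5/2) - F(-3) = 3*cos(5/2)/4 - 5*sin(3)/4 - cos(3)/2 + 15*sin(5/2)/16.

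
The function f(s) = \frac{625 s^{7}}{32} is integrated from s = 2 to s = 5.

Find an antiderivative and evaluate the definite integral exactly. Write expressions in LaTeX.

Any candidate F(s) must reproduce f(s) exactly when differentiated.
F(s) = \frac{625 s^{8}}{256} is an antiderivative of f.
Check: d/ds[\frac{625 s^{8}}{256}] = \frac{625 s^{7}}{32} = f(s).
F(5) = \frac{244140625}{256}; F(2) = 625.
Integral = F(5) - F(2) = \frac{243980625}{256}.

Antiderivative: F(s) = \frac{625 s^{8}}{256}; value = \frac{243980625}{256}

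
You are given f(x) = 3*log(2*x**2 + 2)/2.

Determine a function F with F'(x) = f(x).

A first test for any F(x): its x-derivative must equal f(x) identically.
Check: d/dx[3*x*log(2*x**2 + 2)/2 - 3*x + 3*atan(x)] = 3*log(x**2 + 1)/2 + 3*log(2)/2, which equals f(x).

An antiderivative is F(x) = 3*x*log(2*x**2 + 2)/2 - 3*x + 3*atan(x).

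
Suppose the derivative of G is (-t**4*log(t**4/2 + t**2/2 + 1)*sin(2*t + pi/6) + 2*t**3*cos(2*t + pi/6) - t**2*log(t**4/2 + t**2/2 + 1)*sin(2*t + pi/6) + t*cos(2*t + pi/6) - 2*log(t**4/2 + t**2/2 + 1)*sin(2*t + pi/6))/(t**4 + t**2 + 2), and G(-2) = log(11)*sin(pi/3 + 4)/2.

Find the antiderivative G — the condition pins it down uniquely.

G'(t) has the shape u'v + uv' for u = cos(2*t + pi/6)/2 and v = log(t**4/2 + t**2/2 + 1) — it is the derivative of the product u*v.
A general antiderivative is log(t**4/2 + t**2/2 + 1)*cos(2*t + pi/6)/2 + C.
The condition gives C = log(11)*sin(pi/3 + 4)/2 - (log(11)*sin(pi/3 + 4)/2) = 0.
So G(t) = log(t**4/2 + t**2/2 + 1)*cos(2*t + pi/6)/2.
Check: d/dt[log(t**4/2 + t**2/2 + 1)*cos(2*t + pi/6)/2] = (-t**4*log(t**4/2 + t**2/2 + 1)*sin(2*t + pi/6) + 2*t**3*cos(2*t + pi/6) - t**2*log(t**4/2 + t**2/2 + 1)*sin(2*t + pi/6) + t*cos(2*t + pi/6) - 2*log(t**4/2 + t**2/2 + 1)*sin(2*t + pi/6))/(t**4 + t**2 + 2) = G'(t).

G(t) = log(t**4/2 + t**2/2 + 1)*cos(2*t + pi/6)/2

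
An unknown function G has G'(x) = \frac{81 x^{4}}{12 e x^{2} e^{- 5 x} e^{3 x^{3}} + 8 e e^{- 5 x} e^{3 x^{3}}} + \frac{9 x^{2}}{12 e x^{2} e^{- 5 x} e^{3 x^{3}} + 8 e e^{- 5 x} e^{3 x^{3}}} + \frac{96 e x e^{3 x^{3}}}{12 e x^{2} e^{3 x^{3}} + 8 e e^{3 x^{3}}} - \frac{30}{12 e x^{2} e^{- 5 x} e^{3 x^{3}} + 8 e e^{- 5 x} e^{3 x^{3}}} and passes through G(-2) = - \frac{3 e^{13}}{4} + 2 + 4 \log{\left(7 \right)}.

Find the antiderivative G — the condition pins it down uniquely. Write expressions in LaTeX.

Integrate term by term and add the pieces.
A general antiderivative is - \frac{3 e^{- 3 x^{3} + 5 x - 1}}{4} + 4 \log{\left(\frac{3 x^{2}}{2} + 1 \right)} + C.
The condition gives C = - \frac{3 e^{13}}{4} + 2 + 4 \log{\left(7 \right)} - (- \frac{3 e^{13}}{4} + 4 \log{\left(7 \right)}) = 2.
So G(x) = - \frac{\frac{3 e^{5 x} e^{- 3 x^{3}}}{e} - 16 \log{\left(\frac{3 x^{2}}{2} + 1 \right)} - 8}{4}.
Check: d/dx[- \frac{\frac{3 e^{5 x} e^{- 3 x^{3}}}{e} - 16 \log{\left(\frac{3 x^{2}}{2} + 1 \right)} - 8}{4}] = \frac{81 x^{4} e^{5 x} + 9 x^{2} e^{5 x} + 96 e x e^{3 x^{3}} - 30 e^{5 x}}{12 e x^{2} e^{3 x^{3}} + 8 e e^{3 x^{3}}}, which equals G'(x).

G(x) = - \frac{\frac{3 e^{5 x} e^{- 3 x^{3}}}{e} - 16 \log{\left(\frac{3 x^{2}}{2} + 1 \right)} - 8}{4}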